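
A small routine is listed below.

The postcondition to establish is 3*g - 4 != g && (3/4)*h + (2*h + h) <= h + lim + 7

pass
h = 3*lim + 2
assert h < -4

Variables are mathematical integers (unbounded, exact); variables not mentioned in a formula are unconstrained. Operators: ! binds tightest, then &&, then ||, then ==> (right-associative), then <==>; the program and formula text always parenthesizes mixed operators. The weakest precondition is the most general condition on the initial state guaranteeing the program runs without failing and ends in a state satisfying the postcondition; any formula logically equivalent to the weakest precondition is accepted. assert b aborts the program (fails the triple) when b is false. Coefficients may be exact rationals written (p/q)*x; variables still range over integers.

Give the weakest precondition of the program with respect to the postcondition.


Working backward. After the program, the postcondition 3*g - 4 != g && (3/4)*h + (2*h + h) <= h + lim + 7 must hold; in canonical form it is 2*g != 4 && (11/4)*h <= lim + 7.
Before assert h < -4: h < -4 && 2*g != 4 && (11/4)*h <= lim + 7
Before h := 3*lim + 2: 3*lim < -6 && 2*g != 4 && (29/4)*lim <= 3/2
Before skip: 3*lim < -6 && 2*g != 4 && (29/4)*lim <= 3/2
Answer: WP = 3*lim < -6 && 2*g != 4 && (29/4)*lim <= 3/2


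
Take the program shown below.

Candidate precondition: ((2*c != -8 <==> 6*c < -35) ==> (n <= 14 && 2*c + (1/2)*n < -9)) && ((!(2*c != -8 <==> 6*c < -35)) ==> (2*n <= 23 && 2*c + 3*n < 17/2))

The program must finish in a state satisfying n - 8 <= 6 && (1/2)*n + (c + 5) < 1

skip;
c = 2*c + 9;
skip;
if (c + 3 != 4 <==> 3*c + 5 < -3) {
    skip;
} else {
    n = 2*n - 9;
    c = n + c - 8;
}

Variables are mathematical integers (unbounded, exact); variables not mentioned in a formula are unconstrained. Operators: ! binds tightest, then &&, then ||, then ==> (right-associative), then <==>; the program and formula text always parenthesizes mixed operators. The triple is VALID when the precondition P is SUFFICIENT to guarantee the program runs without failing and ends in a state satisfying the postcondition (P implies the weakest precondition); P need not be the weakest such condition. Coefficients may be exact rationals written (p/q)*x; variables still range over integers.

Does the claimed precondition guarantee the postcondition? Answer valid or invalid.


Working backward. After the program, the postcondition n - 8 <= 6 && (1/2)*n + (c + 5) < 1 must hold; in canonical form it is n <= 14 && c + (1/2)*n < -4.
Then branch requires n <= 14 && c + (1/2)*n < -4; else branch requires 2*n <= 23 && c + 3*n < 35/2.
Before the if: ((c != 1 <==> 3*c < -8) ==> (n <= 14 && c + (1/2)*n < -4)) && ((!(c != 1 <==> 3*c < -8)) ==> (2*n <= 23 && c + 3*n < 35/2))
Before skip: ((c != 1 <==> 3*c < -8) ==> (n <= 14 && c + (1/2)*n < -4)) && ((!(c != 1 <==> 3*c < -8)) ==> (2*n <= 23 && c + 3*n < 35/2))
Before c := 2*c + 9: ((2*c != -8 <==> 6*c < -35) ==> (n <= 14 && 2*c + (1/2)*n < -13)) && ((!(2*c != -8 <==> 6*c < -35)) ==> (2*n <= 23 && 2*c + 3*n < 17/2))
Before skip: ((2*c != -8 <==> 6*c < -35) ==> (n <= 14 && 2*c + (1/2)*n < -13)) && ((!(2*c != -8 <==> 6*c < -35)) ==> (2*n <= 23 && 2*c + 3*n < 17/2))
The weakest precondition is ((2*c != -8 <==> 6*c < -35) ==> (n <= 14 && 2*c + (1/2)*n < -13)) && ((!(2*c != -8 <==> 6*c < -35)) ==> (2*n <= 23 && 2*c + 3*n < 17/2)).
Check whether ((2*c != -8 <==> 6*c < -35) ==> (n <= 14 && 2*c + (1/2)*n < -9)) && ((!(2*c != -8 <==> 6*c < -35)) ==> (2*n <= 23 && 2*c + 3*n < 17/2)) implies it.
Countermodel: at the initial state c = -6, n = 5, the precondition holds but the weakest precondition fails.
Answer: invalid


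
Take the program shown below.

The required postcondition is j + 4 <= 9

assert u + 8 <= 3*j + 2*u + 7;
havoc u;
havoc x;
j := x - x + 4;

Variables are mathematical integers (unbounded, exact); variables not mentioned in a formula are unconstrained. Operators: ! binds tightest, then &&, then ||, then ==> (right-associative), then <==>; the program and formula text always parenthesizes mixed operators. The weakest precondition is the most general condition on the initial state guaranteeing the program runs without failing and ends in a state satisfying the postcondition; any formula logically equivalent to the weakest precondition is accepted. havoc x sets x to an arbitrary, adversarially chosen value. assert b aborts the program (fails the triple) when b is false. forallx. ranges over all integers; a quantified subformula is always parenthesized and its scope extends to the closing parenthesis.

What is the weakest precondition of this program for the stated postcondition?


Working backward. After the program, the postcondition j + 4 <= 9 must hold; in canonical form it is j <= 5.
Before j := x - x + 4: true
Before havoc x: true
Before havoc u: true
Before assert u + 8 <= 3*j + 2*u + 7: 3*j + u >= 1
Answer: WP = 3*j + u >= 1


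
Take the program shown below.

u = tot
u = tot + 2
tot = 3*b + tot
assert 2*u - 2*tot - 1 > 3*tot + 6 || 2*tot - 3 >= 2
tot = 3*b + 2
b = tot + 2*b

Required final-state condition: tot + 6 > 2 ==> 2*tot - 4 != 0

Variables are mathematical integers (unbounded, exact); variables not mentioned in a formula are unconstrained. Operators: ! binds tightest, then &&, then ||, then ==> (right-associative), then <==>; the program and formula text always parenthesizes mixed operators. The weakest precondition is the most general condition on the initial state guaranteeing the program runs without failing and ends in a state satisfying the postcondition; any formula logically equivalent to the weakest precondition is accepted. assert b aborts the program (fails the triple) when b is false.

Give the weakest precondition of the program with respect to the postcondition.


Working backward. After the program, the postcondition tot + 6 > 2 ==> 2*tot - 4 != 0 must hold; in canonical form it is tot > -4 ==> 2*tot != 4.
Before b := tot + 2*b: tot > -4 ==> 2*tot != 4
Before tot := 3*b + 2: 3*b > -6 ==> 6*b != 0
Before assert 2*u - 2*tot - 1 > 3*tot + 6 || 2*tot - 3 >= 2: (2*u > 5*tot + 7 || 2*tot >= 5) && (3*b > -6 ==> 6*b != 0)
Before tot := 3*b + tot: (2*u > 15*b + 5*tot + 7 || 6*b + 2*tot >= 5) && (3*b > -6 ==> 6*b != 0)
Before u := tot + 2: (15*b + 3*tot < -3 || 6*b + 2*tot >= 5) && (3*b > -6 ==> 6*b != 0)
Before u := tot: (15*b + 3*tot < -3 || 6*b + 2*tot >= 5) && (3*b > -6 ==> 6*b != 0)
Answer: WP = (15*b + 3*tot < -3 || 6*b + 2*tot >= 5) && (3*b > -6 ==> 6*b != 0)


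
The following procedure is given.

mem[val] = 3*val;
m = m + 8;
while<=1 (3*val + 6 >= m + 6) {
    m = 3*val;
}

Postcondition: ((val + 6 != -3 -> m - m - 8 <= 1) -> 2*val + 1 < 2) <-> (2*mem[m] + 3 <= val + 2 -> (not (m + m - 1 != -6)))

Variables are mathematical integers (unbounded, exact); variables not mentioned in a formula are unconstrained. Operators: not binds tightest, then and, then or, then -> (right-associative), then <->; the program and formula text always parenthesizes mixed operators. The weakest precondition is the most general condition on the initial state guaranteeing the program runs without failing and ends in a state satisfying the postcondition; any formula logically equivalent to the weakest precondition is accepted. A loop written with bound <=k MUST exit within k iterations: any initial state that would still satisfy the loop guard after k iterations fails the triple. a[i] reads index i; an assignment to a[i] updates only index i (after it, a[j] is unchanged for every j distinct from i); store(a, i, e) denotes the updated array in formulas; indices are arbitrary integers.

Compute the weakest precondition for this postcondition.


Working backward. After the program, the postcondition ((val + 6 != -3 -> m - m - 8 <= 1) -> 2*val + 1 < 2) <-> (2*mem[m] + 3 <= val + 2 -> (not (m + m - 1 != -6))) must hold; in canonical form it is 2*val < 1 <-> (2*mem[m] <= val - 1 -> (not (2*m != -5))).
Before the loop (bound <=1), unroll the exhaustion recursion (WP_0 = exit-now case; WP_j = one more guarded iteration, up to j = 1):
  WP_0: (not (3*val >= m)) and (2*val < 1 <-> (2*mem[m] <= val - 1 -> (not (2*m != -5))))
  WP_1: (not (3*val >= m)) and ((not (3*val >= m)) -> (2*val < 1 <-> (2*mem[m] <= val - 1 -> (not (2*m != -5)))))
So before the loop: (not (3*val >= m)) and ((not (3*val >= m)) -> (2*val < 1 <-> (2*mem[m] <= val - 1 -> (not (2*m != -5)))))
Before m := m + 8: (not (3*val >= m + 8)) and ((not (3*val >= m + 8)) -> (2*val < 1 <-> (2*mem[m + 8] <= val - 1 -> (not (2*m != -21)))))
Before mem[val] := 3*val: (not (3*val >= m + 8)) and ((not (3*val >= m + 8)) -> (2*val < 1 <-> (2*store(mem, val, 3*val)[m + 8] <= val - 1 -> (not (2*m != -21)))))
Answer: WP = (not (3*val >= m + 8)) and ((not (3*val >= m + 8)) -> (2*val < 1 <-> (2*store(mem, val, 3*val)[m + 8] <= val - 1 -> (not (2*m != -21)))))


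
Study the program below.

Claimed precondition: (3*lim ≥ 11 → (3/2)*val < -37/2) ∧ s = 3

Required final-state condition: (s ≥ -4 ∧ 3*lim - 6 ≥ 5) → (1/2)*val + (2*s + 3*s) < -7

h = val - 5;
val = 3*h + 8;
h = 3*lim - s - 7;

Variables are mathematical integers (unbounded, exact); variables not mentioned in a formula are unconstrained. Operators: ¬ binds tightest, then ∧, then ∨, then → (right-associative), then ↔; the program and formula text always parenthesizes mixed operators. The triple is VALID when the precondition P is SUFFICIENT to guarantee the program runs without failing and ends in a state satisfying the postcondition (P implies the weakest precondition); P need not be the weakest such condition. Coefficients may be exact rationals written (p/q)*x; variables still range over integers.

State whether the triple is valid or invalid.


Working backward. After the program, the postcondition (s ≥ -4 ∧ 3*lim - 6 ≥ 5) → (1/2)*val + (2*s + 3*s) < -7 must hold; in canonical form it is (s ≥ -4 ∧ 3*lim ≥ 11) → 5*s + (1/2)*val < -7.
Before h := 3*lim - s - 7: (s ≥ -4 ∧ 3*lim ≥ 11) → 5*s + (1/2)*val < -7
Before val := 3*h + 8: (s ≥ -4 ∧ 3*lim ≥ 11) → (3/2)*h + 5*s < -11
Before h := val - 5: (s ≥ -4 ∧ 3*lim ≥ 11) → 5*s + (3/2)*val < -7/2
The weakest precondition is (s ≥ -4 ∧ 3*lim ≥ 11) → 5*s + (3/2)*val < -7/2.
Check whether (3*lim ≥ 11 → (3/2)*val < -37/2) ∧ s = 3 implies it.
Every state satisfying the precondition satisfies the weakest precondition: the implication holds.
Answer: valid


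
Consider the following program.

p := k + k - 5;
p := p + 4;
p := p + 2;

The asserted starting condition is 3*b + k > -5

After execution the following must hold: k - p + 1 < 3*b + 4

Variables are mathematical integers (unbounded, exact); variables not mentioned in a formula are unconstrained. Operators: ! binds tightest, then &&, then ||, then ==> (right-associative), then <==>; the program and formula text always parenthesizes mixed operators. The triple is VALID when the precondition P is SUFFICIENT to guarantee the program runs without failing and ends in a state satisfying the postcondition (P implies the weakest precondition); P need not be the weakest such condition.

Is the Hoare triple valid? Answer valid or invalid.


Working backward. After the program, the postcondition k - p + 1 < 3*b + 4 must hold; in canonical form it is k < 3*b + p + 3.
Before p := p + 2: k < 3*b + p + 5
Before p := p + 4: k < 3*b + p + 9
Before p := k + k - 5: 3*b + k > -4
The weakest precondition is 3*b + k > -4.
Check whether 3*b + k > -5 implies it.
Countermodel: at the initial state b = 0, k = -4, the precondition holds but the weakest precondition fails.
Answer: invalid


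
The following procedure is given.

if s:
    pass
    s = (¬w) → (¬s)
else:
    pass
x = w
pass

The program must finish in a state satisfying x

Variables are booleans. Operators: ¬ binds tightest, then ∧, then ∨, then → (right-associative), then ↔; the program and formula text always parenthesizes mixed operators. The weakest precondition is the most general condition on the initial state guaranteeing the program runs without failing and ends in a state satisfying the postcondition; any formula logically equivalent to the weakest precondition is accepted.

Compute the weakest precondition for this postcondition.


Working backward. After the program, x must hold.
Before skip: x
Before x := w: w
Then branch requires w; else branch requires w.
Before the if: (s → w) ∧ ((¬s) → w)
Answer: WP = (s → w) ∧ ((¬s) → w)


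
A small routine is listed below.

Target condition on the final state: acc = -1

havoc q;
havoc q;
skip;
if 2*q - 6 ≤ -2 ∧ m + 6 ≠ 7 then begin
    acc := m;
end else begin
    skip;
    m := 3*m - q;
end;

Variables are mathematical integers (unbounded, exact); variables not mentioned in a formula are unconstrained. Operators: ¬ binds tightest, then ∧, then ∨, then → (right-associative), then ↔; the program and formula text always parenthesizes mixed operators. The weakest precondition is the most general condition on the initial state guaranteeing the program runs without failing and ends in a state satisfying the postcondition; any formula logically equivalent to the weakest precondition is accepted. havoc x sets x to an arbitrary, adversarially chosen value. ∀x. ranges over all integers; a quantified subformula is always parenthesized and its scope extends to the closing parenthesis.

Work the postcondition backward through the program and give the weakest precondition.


Working backward. After the program, acc = -1 must hold.
Then branch requires m = -1; else branch requires acc = -1.
Before the if: ((2*q ≤ 4 ∧ m ≠ 1) → m = -1) ∧ ((¬(2*q ≤ 4 ∧ m ≠ 1)) → acc = -1)
Before skip: ((2*q ≤ 4 ∧ m ≠ 1) → m = -1) ∧ ((¬(2*q ≤ 4 ∧ m ≠ 1)) → acc = -1)
Before havoc q: ∀q_1. (((2*q_1 ≤ 4 ∧ m ≠ 1) → m = -1) ∧ ((¬(2*q_1 ≤ 4 ∧ m ≠ 1)) → acc = -1))
Before havoc q: ∀q_1. (((2*q_1 ≤ 4 ∧ m ≠ 1) → m = -1) ∧ ((¬(2*q_1 ≤ 4 ∧ m ≠ 1)) → acc = -1))
Answer: WP = ∀q_1. (((2*q_1 ≤ 4 ∧ m ≠ 1) → m = -1) ∧ ((¬(2*q_1 ≤ 4 ∧ m ≠ 1)) → acc = -1))


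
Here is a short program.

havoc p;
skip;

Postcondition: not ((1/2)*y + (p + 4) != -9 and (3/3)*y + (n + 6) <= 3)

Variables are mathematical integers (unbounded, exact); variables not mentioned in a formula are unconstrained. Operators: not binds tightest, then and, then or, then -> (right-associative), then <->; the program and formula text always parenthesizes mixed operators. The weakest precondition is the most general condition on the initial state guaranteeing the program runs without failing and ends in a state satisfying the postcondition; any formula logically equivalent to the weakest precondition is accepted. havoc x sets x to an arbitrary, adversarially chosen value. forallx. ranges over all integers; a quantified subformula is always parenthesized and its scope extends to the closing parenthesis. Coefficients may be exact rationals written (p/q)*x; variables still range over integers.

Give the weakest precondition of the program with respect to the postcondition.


Working backward. After the program, the postcondition not ((1/2)*y + (p + 4) != -9 and (3/3)*y + (n + 6) <= 3) must hold; in canonical form it is not (p + (1/2)*y != -13 and n + y <= -3).
Before skip: not (p + (1/2)*y != -13 and n + y <= -3)
Before havoc p: forall p_1. (not (p_1 + (1/2)*y != -13 and n + y <= -3))
Answer: WP = forall p_1. (not (p_1 + (1/2)*y != -13 and n + y <= -3))


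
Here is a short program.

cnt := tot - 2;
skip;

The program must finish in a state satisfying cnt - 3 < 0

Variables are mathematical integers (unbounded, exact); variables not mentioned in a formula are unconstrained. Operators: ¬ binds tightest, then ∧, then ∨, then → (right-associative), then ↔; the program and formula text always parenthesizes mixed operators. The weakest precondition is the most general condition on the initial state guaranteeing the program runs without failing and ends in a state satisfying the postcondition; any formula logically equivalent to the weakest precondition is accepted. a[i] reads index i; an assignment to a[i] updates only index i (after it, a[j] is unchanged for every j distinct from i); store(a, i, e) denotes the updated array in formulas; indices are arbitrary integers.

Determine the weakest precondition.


Working backward. After the program, the postcondition cnt - 3 < 0 must hold; in canonical form it is cnt < 3.
Before skip: cnt < 3
Before cnt := tot - 2: tot < 5
Answer: WP = tot < 5


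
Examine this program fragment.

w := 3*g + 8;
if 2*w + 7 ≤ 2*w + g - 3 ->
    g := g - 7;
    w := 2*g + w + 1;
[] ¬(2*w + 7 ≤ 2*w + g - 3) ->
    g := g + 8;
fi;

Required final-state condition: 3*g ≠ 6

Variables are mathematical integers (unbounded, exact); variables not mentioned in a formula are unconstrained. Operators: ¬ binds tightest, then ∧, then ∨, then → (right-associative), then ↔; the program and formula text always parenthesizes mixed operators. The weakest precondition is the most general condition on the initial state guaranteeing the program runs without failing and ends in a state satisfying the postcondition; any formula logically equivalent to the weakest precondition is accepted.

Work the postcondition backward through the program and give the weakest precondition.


Working backward. After the program, 3*g ≠ 6 must hold.
Then branch requires 3*g ≠ 27; else branch requires 3*g ≠ -18.
Before the if: (g ≥ 10 → 3*g ≠ 27) ∧ ((¬(g ≥ 10)) → 3*g ≠ -18)
Before w := 3*g + 8: (g ≥ 10 → 3*g ≠ 27) ∧ ((¬(g ≥ 10)) → 3*g ≠ -18)
Answer: WP = (g ≥ 10 → 3*g ≠ 27) ∧ ((¬(g ≥ 10)) → 3*g ≠ -18)


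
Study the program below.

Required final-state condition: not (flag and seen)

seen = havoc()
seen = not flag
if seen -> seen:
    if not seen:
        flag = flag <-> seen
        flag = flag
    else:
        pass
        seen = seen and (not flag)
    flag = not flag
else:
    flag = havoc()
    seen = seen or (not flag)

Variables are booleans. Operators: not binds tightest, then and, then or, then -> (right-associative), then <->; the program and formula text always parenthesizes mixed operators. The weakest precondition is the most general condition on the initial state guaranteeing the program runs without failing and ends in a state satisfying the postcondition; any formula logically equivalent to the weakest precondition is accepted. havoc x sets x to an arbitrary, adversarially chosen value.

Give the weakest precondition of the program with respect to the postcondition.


Working backward. After the program, not (flag and seen) must hold.
Then branch requires ((not seen) -> (not ((not (flag <-> seen)) and seen))) and (seen -> (not ((not flag) and seen))); else branch requires not seen.
Before the if: ((not seen) -> (not ((not (flag <-> seen)) and seen))) and (seen -> (not ((not flag) and seen)))
Before seen := not flag: (flag -> (not ((not (flag <-> (not flag))) and (not flag)))) and ((not flag) -> flag)
Before havoc seen: (flag -> (not ((not (flag <-> (not flag))) and (not flag)))) and ((not flag) -> flag)
Answer: WP = (flag -> (not ((not (flag <-> (not flag))) and (not flag)))) and ((not flag) -> flag)


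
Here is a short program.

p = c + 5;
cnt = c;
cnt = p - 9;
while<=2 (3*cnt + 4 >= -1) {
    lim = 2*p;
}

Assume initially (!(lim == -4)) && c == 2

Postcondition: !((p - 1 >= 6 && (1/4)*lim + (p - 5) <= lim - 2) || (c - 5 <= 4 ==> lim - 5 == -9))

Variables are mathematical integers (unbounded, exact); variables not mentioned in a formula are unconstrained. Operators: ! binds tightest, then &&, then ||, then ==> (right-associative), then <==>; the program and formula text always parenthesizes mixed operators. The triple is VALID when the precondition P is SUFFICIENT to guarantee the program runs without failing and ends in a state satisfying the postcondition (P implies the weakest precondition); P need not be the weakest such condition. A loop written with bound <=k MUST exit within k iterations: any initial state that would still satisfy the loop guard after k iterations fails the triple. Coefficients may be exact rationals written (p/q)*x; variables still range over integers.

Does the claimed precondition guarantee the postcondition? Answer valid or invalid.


Working backward. After the program, the postcondition !((p - 1 >= 6 && (1/4)*lim + (p - 5) <= lim - 2) || (c - 5 <= 4 ==> lim - 5 == -9)) must hold; in canonical form it is !((p >= 7 && p <= (3/4)*lim + 3) || (c <= 9 ==> lim == -4)).
Before the loop (bound <=2), unroll the exhaustion recursion (WP_0 = exit-now case; WP_j = one more guarded iteration, up to j = 2):
  WP_0: (!(3*cnt >= -5)) && (!((p >= 7 && p <= (3/4)*lim + 3) || (c <= 9 ==> lim == -4)))
  WP_1: (3*cnt >= -5 ==> ((!(3*cnt >= -5)) && (!((p >= 7 && (1/2)*p >= -3) || (c <= 9 ==> 2*p == -4))))) && ((!(3*cnt >= -5)) ==> (!((p >= 7 && p <= (3/4)*lim + 3) || (c <= 9 ==> lim == -4))))
  WP_2: (3*cnt >= -5 ==> ((3*cnt >= -5 ==> ((!(3*cnt >= -5)) && (!((p >= 7 && (1/2)*p >= -3) || (c <= 9 ==> 2*p == -4))))) && ((!(3*cnt >= -5)) ==> (!((p >= 7 && (1/2)*p >= -3) || (c <= 9 ==> 2*p == -4)))))) && ((!(3*cnt >= -5)) ==> (!((p >= 7 && p <= (3/4)*lim + 3) || (c <= 9 ==> lim == -4))))
So before the loop: (3*cnt >= -5 ==> ((3*cnt >= -5 ==> ((!(3*cnt >= -5)) && (!((p >= 7 && (1/2)*p >= -3) || (c <= 9 ==> 2*p == -4))))) && ((!(3*cnt >= -5)) ==> (!((p >= 7 && (1/2)*p >= -3) || (c <= 9 ==> 2*p == -4)))))) && ((!(3*cnt >= -5)) ==> (!((p >= 7 && p <= (3/4)*lim + 3) || (c <= 9 ==> lim == -4))))
Before cnt := p - 9: (3*p >= 22 ==> ((3*p >= 22 ==> ((!(3*p >= 22)) && (!((p >= 7 && (1/2)*p >= -3) || (c <= 9 ==> 2*p == -4))))) && ((!(3*p >= 22)) ==> (!((p >= 7 && (1/2)*p >= -3) || (c <= 9 ==> 2*p == -4)))))) && ((!(3*p >= 22)) ==> (!((p >= 7 && p <= (3/4)*lim + 3) || (c <= 9 ==> lim == -4))))
Before cnt := c: (3*p >= 22 ==> ((3*p >= 22 ==> ((!(3*p >= 22)) && (!((p >= 7 && (1/2)*p >= -3) || (c <= 9 ==> 2*p == -4))))) && ((!(3*p >= 22)) ==> (!((p >= 7 && (1/2)*p >= -3) || (c <= 9 ==> 2*p == -4)))))) && ((!(3*p >= 22)) ==> (!((p >= 7 && p <= (3/4)*lim + 3) || (c <= 9 ==> lim == -4))))
Before p := c + 5: (3*c >= 7 ==> ((3*c >= 7 ==> ((!(3*c >= 7)) && (!((c >= 2 && (1/2)*c >= -11/2) || (c <= 9 ==> 2*c == -14))))) && ((!(3*c >= 7)) ==> (!((c >= 2 && (1/2)*c >= -11/2) || (c <= 9 ==> 2*c == -14)))))) && ((!(3*c >= 7)) ==> (!((c >= 2 && c <= (3/4)*lim - 2) || (c <= 9 ==> lim == -4))))
The weakest precondition is (3*c >= 7 ==> ((3*c >= 7 ==> ((!(3*c >= 7)) && (!((c >= 2 && (1/2)*c >= -11/2) || (c <= 9 ==> 2*c == -14))))) && ((!(3*c >= 7)) ==> (!((c >= 2 && (1/2)*c >= -11/2) || (c <= 9 ==> 2*c == -14)))))) && ((!(3*c >= 7)) ==> (!((c >= 2 && c <= (3/4)*lim - 2) || (c <= 9 ==> lim == -4)))).
Check whether (!(lim == -4)) && c == 2 implies it.
Countermodel: at the initial state c = 2, lim = 6, the precondition holds but the weakest precondition fails.
Answer: invalid


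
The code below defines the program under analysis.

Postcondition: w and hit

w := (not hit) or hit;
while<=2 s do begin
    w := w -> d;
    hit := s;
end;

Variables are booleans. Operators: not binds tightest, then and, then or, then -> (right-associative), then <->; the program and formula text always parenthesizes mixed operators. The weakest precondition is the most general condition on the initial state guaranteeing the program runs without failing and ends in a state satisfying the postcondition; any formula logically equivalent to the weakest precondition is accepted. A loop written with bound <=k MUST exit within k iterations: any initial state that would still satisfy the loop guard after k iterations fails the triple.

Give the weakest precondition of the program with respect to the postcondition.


Working backward. After the program, w and hit must hold.
Before the loop (bound <=2), unroll the exhaustion recursion (WP_0 = exit-now case; WP_j = one more guarded iteration, up to j = 2):
  WP_0: (not s) and w and hit
  WP_1: (not s) and ((not s) -> (w and hit))
  WP_2: (s -> ((not s) and ((not s) -> ((w -> d) and s)))) and ((not s) -> (w and hit))
So before the loop: (s -> ((not s) and ((not s) -> ((w -> d) and s)))) and ((not s) -> (w and hit))
Before w := (not hit) or hit: (s -> ((not s) and ((not s) -> (d and s)))) and ((not s) -> hit)
Answer: WP = (s -> ((not s) and ((not s) -> (d and s)))) and ((not s) -> hit)


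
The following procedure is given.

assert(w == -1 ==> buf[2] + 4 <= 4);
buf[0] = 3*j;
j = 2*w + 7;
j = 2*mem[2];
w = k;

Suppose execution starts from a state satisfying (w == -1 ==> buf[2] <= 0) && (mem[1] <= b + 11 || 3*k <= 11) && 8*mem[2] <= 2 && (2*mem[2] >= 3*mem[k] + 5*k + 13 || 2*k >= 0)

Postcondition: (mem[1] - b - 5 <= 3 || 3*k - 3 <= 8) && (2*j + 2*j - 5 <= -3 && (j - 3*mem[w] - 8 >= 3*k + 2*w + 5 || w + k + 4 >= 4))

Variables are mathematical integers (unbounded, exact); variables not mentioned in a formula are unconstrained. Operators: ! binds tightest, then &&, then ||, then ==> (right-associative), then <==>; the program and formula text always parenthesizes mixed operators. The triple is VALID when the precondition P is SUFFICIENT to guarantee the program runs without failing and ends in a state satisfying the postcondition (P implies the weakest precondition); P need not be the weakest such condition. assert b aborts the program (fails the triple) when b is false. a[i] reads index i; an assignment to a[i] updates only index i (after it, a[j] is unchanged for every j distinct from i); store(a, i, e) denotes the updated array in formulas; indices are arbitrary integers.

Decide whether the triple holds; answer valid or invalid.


Working backward. After the program, the postcondition (mem[1] - b - 5 <= 3 || 3*k - 3 <= 8) && (2*j + 2*j - 5 <= -3 && (j - 3*mem[w] - 8 >= 3*k + 2*w + 5 || w + k + 4 >= 4)) must hold; in canonical form it is (mem[1] <= b + 8 || 3*k <= 11) && 4*j <= 2 && (j >= 3*mem[w] + 3*k + 2*w + 13 || k + w >= 0).
Before w := k: (mem[1] <= b + 8 || 3*k <= 11) && 4*j <= 2 && (j >= 3*mem[k] + 5*k + 13 || 2*k >= 0)
Before j := 2*mem[2]: (mem[1] <= b + 8 || 3*k <= 11) && 8*mem[2] <= 2 && (2*mem[2] >= 3*mem[k] + 5*k + 13 || 2*k >= 0)
Before j := 2*w + 7: (mem[1] <= b + 8 || 3*k <= 11) && 8*mem[2] <= 2 && (2*mem[2] >= 3*mem[k] + 5*k + 13 || 2*k >= 0)
Before buf[0] := 3*j: (mem[1] <= b + 8 || 3*k <= 11) && 8*mem[2] <= 2 && (2*mem[2] >= 3*mem[k] + 5*k + 13 || 2*k >= 0)
Before assert w == -1 ==> buf[2] + 4 <= 4: (w == -1 ==> buf[2] <= 0) && (mem[1] <= b + 8 || 3*k <= 11) && 8*mem[2] <= 2 && (2*mem[2] >= 3*mem[k] + 5*k + 13 || 2*k >= 0)
The weakest precondition is (w == -1 ==> buf[2] <= 0) && (mem[1] <= b + 8 || 3*k <= 11) && 8*mem[2] <= 2 && (2*mem[2] >= 3*mem[k] + 5*k + 13 || 2*k >= 0).
Check whether (w == -1 ==> buf[2] <= 0) && (mem[1] <= b + 11 || 3*k <= 11) && 8*mem[2] <= 2 && (2*mem[2] >= 3*mem[k] + 5*k + 13 || 2*k >= 0) implies it.
Countermodel: at the initial state b = 0, buf = {[1] = 1, [2] = 1, [4] = 1, elsewhere 1}, k = 4, mem = {[1] = 9, [2] = 0, [4] = 9, elsewhere 9}, w = 0, the precondition holds but the weakest precondition fails.
Answer: invalid


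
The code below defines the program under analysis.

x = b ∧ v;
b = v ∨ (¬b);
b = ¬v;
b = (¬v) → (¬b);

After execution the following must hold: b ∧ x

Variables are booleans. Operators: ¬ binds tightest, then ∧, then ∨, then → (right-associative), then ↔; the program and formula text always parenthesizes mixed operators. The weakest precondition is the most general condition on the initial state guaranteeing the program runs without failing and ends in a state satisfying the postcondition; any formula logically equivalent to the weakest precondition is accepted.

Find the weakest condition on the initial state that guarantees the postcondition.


Working backward. After the program, b ∧ x must hold.
Before b := (¬v) → (¬b): ((¬v) → (¬b)) ∧ x
Before b := ¬v: ((¬v) → v) ∧ x
Before b := v ∨ (¬b): ((¬v) → v) ∧ x
Before x := b ∧ v: ((¬v) → v) ∧ b ∧ v
Answer: WP = ((¬v) → v) ∧ b ∧ v


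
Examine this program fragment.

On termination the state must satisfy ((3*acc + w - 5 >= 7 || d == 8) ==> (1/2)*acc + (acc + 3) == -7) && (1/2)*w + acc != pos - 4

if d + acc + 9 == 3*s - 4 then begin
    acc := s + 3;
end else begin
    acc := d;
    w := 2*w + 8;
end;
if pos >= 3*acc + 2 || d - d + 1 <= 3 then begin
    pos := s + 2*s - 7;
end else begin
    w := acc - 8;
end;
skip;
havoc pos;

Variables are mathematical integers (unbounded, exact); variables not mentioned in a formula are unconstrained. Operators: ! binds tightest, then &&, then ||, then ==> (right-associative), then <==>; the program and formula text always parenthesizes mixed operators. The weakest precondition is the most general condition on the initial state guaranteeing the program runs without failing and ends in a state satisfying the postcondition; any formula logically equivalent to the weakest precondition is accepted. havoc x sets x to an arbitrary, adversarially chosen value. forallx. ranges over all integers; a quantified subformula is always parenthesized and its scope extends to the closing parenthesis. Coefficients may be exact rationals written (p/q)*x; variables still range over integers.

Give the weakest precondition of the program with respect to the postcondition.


Working backward. After the program, the postcondition ((3*acc + w - 5 >= 7 || d == 8) ==> (1/2)*acc + (acc + 3) == -7) && (1/2)*w + acc != pos - 4 must hold; in canonical form it is ((3*acc + w >= 12 || d == 8) ==> (3/2)*acc == -10) && acc + (1/2)*w != pos - 4.
Before havoc pos: forall pos_1. (((3*acc + w >= 12 || d == 8) ==> (3/2)*acc == -10) && acc + (1/2)*w != pos_1 - 4)
Before skip: forall pos_1. (((3*acc + w >= 12 || d == 8) ==> (3/2)*acc == -10) && acc + (1/2)*w != pos_1 - 4)
Then branch requires forall pos_1. (((3*acc + w >= 12 || d == 8) ==> (3/2)*acc == -10) && acc + (1/2)*w != pos_1 - 4); else branch requires forall pos_1. (((4*acc >= 20 || d == 8) ==> (3/2)*acc == -10) && (3/2)*acc != pos_1).
Before the if: forall pos_1. (((3*acc + w >= 12 || d == 8) ==> (3/2)*acc == -10) && acc + (1/2)*w != pos_1 - 4)
Then branch requires forall pos_1. (((3*s + w >= 3 || d == 8) ==> (3/2)*s == -29/2) && s + (1/2)*w != pos_1 - 7); else branch requires forall pos_1. (((3*d + 2*w >= 4 || d == 8) ==> (3/2)*d == -10) && d + w != pos_1 - 8).
Before the if: (acc + d == 3*s - 13 ==> (forall pos_1. (((3*s + w >= 3 || d == 8) ==> (3/2)*s == -29/2) && s + (1/2)*w != pos_1 - 7))) && ((!(acc + d == 3*s - 13)) ==> (forall pos_1. (((3*d + 2*w >= 4 || d == 8) ==> (3/2)*d == -10) && d + w != pos_1 - 8)))
Answer: WP = (acc + d == 3*s - 13 ==> (forall pos_1. (((3*s + w >= 3 || d == 8) ==> (3/2)*s == -29/2) && s + (1/2)*w != pos_1 - 7))) && ((!(acc + d == 3*s - 13)) ==> (forall pos_1. (((3*d + 2*w >= 4 || d == 8) ==> (3/2)*d == -10) && d + w != pos_1 - 8)))


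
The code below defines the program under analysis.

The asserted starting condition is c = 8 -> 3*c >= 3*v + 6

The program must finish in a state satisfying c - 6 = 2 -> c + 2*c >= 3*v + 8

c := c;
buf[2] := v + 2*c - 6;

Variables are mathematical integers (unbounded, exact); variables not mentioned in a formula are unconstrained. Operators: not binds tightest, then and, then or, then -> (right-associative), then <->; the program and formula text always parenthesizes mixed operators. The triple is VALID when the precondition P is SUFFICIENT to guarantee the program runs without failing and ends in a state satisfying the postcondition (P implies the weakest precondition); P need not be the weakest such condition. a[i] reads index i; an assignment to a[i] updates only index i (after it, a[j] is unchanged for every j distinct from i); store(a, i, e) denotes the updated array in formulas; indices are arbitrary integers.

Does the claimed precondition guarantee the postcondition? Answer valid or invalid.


Working backward. After the program, the postcondition c - 6 = 2 -> c + 2*c >= 3*v + 8 must hold; in canonical form it is c = 8 -> 3*c >= 3*v + 8.
Before buf[2] := v + 2*c - 6: c = 8 -> 3*c >= 3*v + 8
Before c := c: c = 8 -> 3*c >= 3*v + 8
The weakest precondition is c = 8 -> 3*c >= 3*v + 8.
Check whether c = 8 -> 3*c >= 3*v + 6 implies it.
Countermodel: at the initial state c = 8, v = 6, the precondition holds but the weakest precondition fails.
Answer: invalid


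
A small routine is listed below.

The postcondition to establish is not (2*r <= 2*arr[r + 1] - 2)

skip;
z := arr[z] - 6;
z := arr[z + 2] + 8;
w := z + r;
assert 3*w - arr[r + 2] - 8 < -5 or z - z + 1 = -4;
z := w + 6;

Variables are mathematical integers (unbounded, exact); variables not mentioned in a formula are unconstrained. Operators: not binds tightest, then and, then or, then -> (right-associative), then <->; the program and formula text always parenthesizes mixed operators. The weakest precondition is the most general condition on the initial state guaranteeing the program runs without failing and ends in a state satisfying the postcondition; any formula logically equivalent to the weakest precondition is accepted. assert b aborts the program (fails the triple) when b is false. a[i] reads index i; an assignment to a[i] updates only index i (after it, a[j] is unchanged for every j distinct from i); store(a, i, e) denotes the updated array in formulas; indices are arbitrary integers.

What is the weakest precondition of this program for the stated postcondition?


Working backward. After the program, not (2*r <= 2*arr[r + 1] - 2) must hold.
Before z := w + 6: not (2*r <= 2*arr[r + 1] - 2)
Before assert 3*w - arr[r + 2] - 8 < -5 or z - z + 1 = -4: 3*w < arr[r + 2] + 3 and (not (2*r <= 2*arr[r + 1] - 2))
Before w := z + r: 3*r + 3*z < arr[r + 2] + 3 and (not (2*r <= 2*arr[r + 1] - 2))
Before z := arr[z + 2] + 8: 3*arr[z + 2] + 3*r < arr[r + 2] - 21 and (not (2*r <= 2*arr[r + 1] - 2))
Before z := arr[z] - 6: 3*arr[arr[z] - 4] + 3*r < arr[r + 2] - 21 and (not (2*r <= 2*arr[r + 1] - 2))
Before skip: 3*arr[arr[z] - 4] + 3*r < arr[r + 2] - 21 and (not (2*r <= 2*arr[r + 1] - 2))
Answer: WP = 3*arr[arr[z] - 4] + 3*r < arr[r + 2] - 21 and (not (2*r <= 2*arr[r + 1] - 2))


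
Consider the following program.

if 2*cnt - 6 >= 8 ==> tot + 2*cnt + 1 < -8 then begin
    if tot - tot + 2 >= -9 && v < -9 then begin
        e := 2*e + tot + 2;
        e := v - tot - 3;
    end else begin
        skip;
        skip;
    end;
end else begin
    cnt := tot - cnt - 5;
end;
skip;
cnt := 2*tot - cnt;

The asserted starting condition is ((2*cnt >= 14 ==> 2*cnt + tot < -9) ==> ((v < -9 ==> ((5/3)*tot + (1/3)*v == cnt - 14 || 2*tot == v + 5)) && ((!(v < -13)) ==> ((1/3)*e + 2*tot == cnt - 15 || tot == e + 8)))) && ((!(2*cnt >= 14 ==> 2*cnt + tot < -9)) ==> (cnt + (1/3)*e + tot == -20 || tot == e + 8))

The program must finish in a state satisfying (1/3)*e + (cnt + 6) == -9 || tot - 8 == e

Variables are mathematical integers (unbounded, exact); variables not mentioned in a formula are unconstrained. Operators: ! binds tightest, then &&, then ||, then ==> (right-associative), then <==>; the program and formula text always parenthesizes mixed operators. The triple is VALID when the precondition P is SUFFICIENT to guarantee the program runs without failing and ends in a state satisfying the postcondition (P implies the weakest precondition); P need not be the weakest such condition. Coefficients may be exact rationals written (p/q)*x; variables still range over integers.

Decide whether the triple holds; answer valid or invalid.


Working backward. After the program, the postcondition (1/3)*e + (cnt + 6) == -9 || tot - 8 == e must hold; in canonical form it is cnt + (1/3)*e == -15 || tot == e + 8.
Before cnt := 2*tot - cnt: (1/3)*e + 2*tot == cnt - 15 || tot == e + 8
Before skip: (1/3)*e + 2*tot == cnt - 15 || tot == e + 8
Then branch requires (v < -9 ==> ((5/3)*tot + (1/3)*v == cnt - 14 || 2*tot == v + 5)) && ((!(v < -9)) ==> ((1/3)*e + 2*tot == cnt - 15 || tot == e + 8)); else branch requires cnt + (1/3)*e + tot == -20 || tot == e + 8.
Before the if: ((2*cnt >= 14 ==> 2*cnt + tot < -9) ==> ((v < -9 ==> ((5/3)*tot + (1/3)*v == cnt - 14 || 2*tot == v + 5)) && ((!(v < -9)) ==> ((1/3)*e + 2*tot == cnt - 15 || tot == e + 8)))) && ((!(2*cnt >= 14 ==> 2*cnt + tot < -9)) ==> (cnt + (1/3)*e + tot == -20 || tot == e + 8))
The weakest precondition is ((2*cnt >= 14 ==> 2*cnt + tot < -9) ==> ((v < -9 ==> ((5/3)*tot + (1/3)*v == cnt - 14 || 2*tot == v + 5)) && ((!(v < -9)) ==> ((1/3)*e + 2*tot == cnt - 15 || tot == e + 8)))) && ((!(2*cnt >= 14 ==> 2*cnt + tot < -9)) ==> (cnt + (1/3)*e + tot == -20 || tot == e + 8)).
Check whether ((2*cnt >= 14 ==> 2*cnt + tot < -9) ==> ((v < -9 ==> ((5/3)*tot + (1/3)*v == cnt - 14 || 2*tot == v + 5)) && ((!(v < -13)) ==> ((1/3)*e + 2*tot == cnt - 15 || tot == e + 8)))) && ((!(2*cnt >= 14 ==> 2*cnt + tot < -9)) ==> (cnt + (1/3)*e + tot == -20 || tot == e + 8)) implies it.
Every state satisfying the precondition satisfies the weakest precondition: the implication holds.
Answer: valid


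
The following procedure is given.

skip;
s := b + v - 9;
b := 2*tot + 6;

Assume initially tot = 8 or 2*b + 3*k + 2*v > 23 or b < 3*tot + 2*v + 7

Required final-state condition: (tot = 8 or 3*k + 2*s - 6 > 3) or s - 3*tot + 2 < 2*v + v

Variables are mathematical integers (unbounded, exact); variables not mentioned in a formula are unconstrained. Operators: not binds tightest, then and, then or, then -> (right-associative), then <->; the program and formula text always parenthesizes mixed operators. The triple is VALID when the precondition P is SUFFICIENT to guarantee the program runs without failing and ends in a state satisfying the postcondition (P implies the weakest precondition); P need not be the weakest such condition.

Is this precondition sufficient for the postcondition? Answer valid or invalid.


Working backward. After the program, the postcondition (tot = 8 or 3*k + 2*s - 6 > 3) or s - 3*tot + 2 < 2*v + v must hold; in canonical form it is tot = 8 or 3*k + 2*s > 9 or s < 3*tot + 3*v - 2.
Before b := 2*tot + 6: tot = 8 or 3*k + 2*s > 9 or s < 3*tot + 3*v - 2
Before s := b + v - 9: tot = 8 or 2*b + 3*k + 2*v > 27 or b < 3*tot + 2*v + 7
Before skip: tot = 8 or 2*b + 3*k + 2*v > 27 or b < 3*tot + 2*v + 7
The weakest precondition is tot = 8 or 2*b + 3*k + 2*v > 27 or b < 3*tot + 2*v + 7.
Check whether tot = 8 or 2*b + 3*k + 2*v > 23 or b < 3*tot + 2*v + 7 implies it.
Countermodel: at the initial state b = 0, k = 8, tot = -3, v = 0, the precondition holds but the weakest precondition fails.
Answer: invalid


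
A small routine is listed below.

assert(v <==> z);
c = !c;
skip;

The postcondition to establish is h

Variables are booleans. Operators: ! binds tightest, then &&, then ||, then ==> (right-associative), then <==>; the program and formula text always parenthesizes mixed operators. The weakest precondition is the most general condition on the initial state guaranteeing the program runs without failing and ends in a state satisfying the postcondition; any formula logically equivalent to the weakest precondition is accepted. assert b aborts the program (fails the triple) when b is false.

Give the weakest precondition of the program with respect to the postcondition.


Working backward. After the program, h must hold.
Before skip: h
Before c := !c: h
Before assert v <==> z: (v <==> z) && h
Answer: WP = (v <==> z) && h


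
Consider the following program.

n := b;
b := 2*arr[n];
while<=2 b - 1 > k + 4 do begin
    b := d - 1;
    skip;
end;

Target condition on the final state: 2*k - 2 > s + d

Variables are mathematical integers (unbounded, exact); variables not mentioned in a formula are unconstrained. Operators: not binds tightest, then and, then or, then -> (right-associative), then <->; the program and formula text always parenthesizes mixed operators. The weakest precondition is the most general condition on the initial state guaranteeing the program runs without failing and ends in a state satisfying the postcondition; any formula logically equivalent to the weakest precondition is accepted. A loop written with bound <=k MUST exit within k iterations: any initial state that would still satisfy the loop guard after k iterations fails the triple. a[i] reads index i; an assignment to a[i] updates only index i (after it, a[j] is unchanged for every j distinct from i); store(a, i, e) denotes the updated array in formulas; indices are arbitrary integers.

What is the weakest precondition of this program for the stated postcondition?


Working backward. After the program, the postcondition 2*k - 2 > s + d must hold; in canonical form it is 2*k > d + s + 2.
Before the loop (bound <=2), unroll the exhaustion recursion (WP_0 = exit-now case; WP_j = one more guarded iteration, up to j = 2):
  WP_0: (not (b > k + 5)) and 2*k > d + s + 2
  WP_1: (b > k + 5 -> ((not (d > k + 6)) and 2*k > d + s + 2)) and ((not (b > k + 5)) -> 2*k > d + s + 2)
  WP_2: (b > k + 5 -> ((d > k + 6 -> ((not (d > k + 6)) and 2*k > d + s + 2)) and ((not (d > k + 6)) -> 2*k > d + s + 2))) and ((not (b > k + 5)) -> 2*k > d + s + 2)
So before the loop: (b > k + 5 -> ((d > k + 6 -> ((not (d > k + 6)) and 2*k > d + s + 2)) and ((not (d > k + 6)) -> 2*k > d + s + 2))) and ((not (b > k + 5)) -> 2*k > d + s + 2)
Before b := 2*arr[n]: (2*arr[n] > k + 5 -> ((d > k + 6 -> ((not (d > k + 6)) and 2*k > d + s + 2)) and ((not (d > k + 6)) -> 2*k > d + s + 2))) and ((not (2*arr[n] > k + 5)) -> 2*k > d + s + 2)
Before n := b: (2*arr[b] > k + 5 -> ((d > k + 6 -> ((not (d > k + 6)) and 2*k > d + s + 2)) and ((not (d > k + 6)) -> 2*k > d + s + 2))) and ((not (2*arr[b] > k + 5)) -> 2*k > d + s + 2)
Answer: WP = (2*arr[b] > k + 5 -> ((d > k + 6 -> ((not (d > k + 6)) and 2*k > d + s + 2)) and ((not (d > k + 6)) -> 2*k > d + s + 2))) and ((not (2*arr[b] > k + 5)) -> 2*k > d + s + 2)
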